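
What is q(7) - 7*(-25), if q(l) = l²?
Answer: 224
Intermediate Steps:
q(7) - 7*(-25) = 7² - 7*(-25) = 49 + 175 = 224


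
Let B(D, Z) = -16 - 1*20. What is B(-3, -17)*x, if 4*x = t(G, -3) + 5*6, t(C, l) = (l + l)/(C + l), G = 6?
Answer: -252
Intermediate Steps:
t(C, l) = 2*l/(C + l) (t(C, l) = (2*l)/(C + l) = 2*l/(C + l))
x = 7 (x = (2*(-3)/(6 - 3) + 5*6)/4 = (2*(-3)/3 + 30)/4 = (2*(-3)*(⅓) + 30)/4 = (-2 + 30)/4 = (¼)*28 = 7)
B(D, Z) = -36 (B(D, Z) = -16 - 20 = -36)
B(-3, -17)*x = -36*7 = -252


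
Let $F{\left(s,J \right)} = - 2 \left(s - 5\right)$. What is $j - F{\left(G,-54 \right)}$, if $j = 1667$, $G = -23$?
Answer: $1611$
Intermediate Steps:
$F{\left(s,J \right)} = 10 - 2 s$ ($F{\left(s,J \right)} = - 2 \left(-5 + s\right) = 10 - 2 s$)
$j - F{\left(G,-54 \right)} = 1667 - \left(10 - -46\right) = 1667 - \left(10 + 46\right) = 1667 - 56 = 1611$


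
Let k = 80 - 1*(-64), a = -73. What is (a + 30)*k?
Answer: -6192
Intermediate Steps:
k = 144 (k = 80 + 64 = 144)
(a + 30)*k = (-73 + 30)*144 = -43*144 = -6192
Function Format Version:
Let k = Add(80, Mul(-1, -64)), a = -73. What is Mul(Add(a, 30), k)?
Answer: -6192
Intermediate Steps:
k = 144 (k = Add(80, 64) = 144)
Mul(Add(a, 30), k) = Mul(Add(-73, 30), 144) = Mul(-43, 144) = -6192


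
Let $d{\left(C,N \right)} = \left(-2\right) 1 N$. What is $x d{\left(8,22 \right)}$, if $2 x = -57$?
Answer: $1254$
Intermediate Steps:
$x = - \frac{57}{2}$ ($x = \frac{1}{2} \left(-57\right) = - \frac{57}{2} \approx -28.5$)
$d{\left(C,N \right)} = - 2 N$
$x d{\left(8,22 \right)} = - \frac{57 \left(\left(-2\right) 22\right)}{2} = \left(- \frac{57}{2}\right) \left(-44\right) = 1254$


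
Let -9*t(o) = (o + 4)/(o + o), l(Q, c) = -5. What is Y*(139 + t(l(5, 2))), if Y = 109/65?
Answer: 1363481/5850 ≈ 233.07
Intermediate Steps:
Y = 109/65 (Y = 109*(1/65) = 109/65 ≈ 1.6769)
t(o) = -(4 + o)/(18*o) (t(o) = -(o + 4)/(9*(o + o)) = -(4 + o)/(9*(2*o)) = -(4 + o)*1/(2*o)/9 = -(4 + o)/(18*o))
Y*(139 + t(l(5, 2))) = 109*(139 + (1/18)*(-4 - 1*(-5))/(-5))/65 = 109*(139 + (1/18)*(-⅕)*(-4 + 5))/65 = 109*(139 + (1/18)*(-⅕)*1)/65 = 109*(139 - 1/90)/65 = (109/65)*(12509/90) = 1363481/5850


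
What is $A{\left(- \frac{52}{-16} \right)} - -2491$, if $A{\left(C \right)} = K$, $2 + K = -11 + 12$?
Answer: $2490$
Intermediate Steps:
$K = -1$ ($K = -2 + \left(-11 + 12\right) = -2 + 1 = -1$)
$A{\left(C \right)} = -1$
$A{\left(- \frac{52}{-16} \right)} - -2491 = -1 - -2491 = -1 + 2491 = 2490$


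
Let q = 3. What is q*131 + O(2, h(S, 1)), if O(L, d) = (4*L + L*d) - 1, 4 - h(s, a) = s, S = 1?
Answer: 406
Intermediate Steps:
h(s, a) = 4 - s
O(L, d) = -1 + 4*L + L*d
q*131 + O(2, h(S, 1)) = 3*131 + (-1 + 4*2 + 2*(4 - 1*1)) = 393 + (-1 + 8 + 2*(4 - 1)) = 393 + (-1 + 8 + 2*3) = 393 + (-1 + 8 + 6) = 393 + 13 = 406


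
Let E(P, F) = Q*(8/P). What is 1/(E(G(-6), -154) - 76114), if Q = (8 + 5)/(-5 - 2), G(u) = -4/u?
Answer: -7/532954 ≈ -1.3134e-5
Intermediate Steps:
Q = -13/7 (Q = 13/(-7) = 13*(-⅐) = -13/7 ≈ -1.8571)
E(P, F) = -104/(7*P)
1/(E(G(-6), -154) - 76114) = 1/(-104/(7*((-4/(-6)))) - 76114) = 1/(-104/(7*((-4*(-⅙)))) - 76114) = 1/(-104/(7*⅔) - 76114) = 1/(-104/7*3/2 - 76114) = 1/(-156/7 - 76114) = 1/(-532954/7) = -7/532954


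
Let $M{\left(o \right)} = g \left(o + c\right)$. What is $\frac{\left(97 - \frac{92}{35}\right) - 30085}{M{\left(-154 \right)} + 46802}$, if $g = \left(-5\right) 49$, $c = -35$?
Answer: $- \frac{1049672}{3258745} \approx -0.32211$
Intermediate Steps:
$g = -245$
$M{\left(o \right)} = 8575 - 245 o$ ($M{\left(o \right)} = - 245 \left(o - 35\right) = - 245 \left(-35 + o\right) = 8575 - 245 o$)
$\frac{\left(97 - \frac{92}{35}\right) - 30085}{M{\left(-154 \right)} + 46802} = \frac{\left(97 - \frac{92}{35}\right) - 30085}{\left(8575 - -37730\right) + 46802} = \frac{\left(97 - \frac{92}{35}\right) - 30085}{\left(8575 + 37730\right) + 46802} = \frac{\left(97 - \frac{92}{35}\right) - 30085}{46305 + 46802} = \frac{\frac{3303}{35} - 30085}{93107} = \left(- \frac{1049672}{35}\right) \frac{1}{93107} = - \frac{1049672}{3258745}$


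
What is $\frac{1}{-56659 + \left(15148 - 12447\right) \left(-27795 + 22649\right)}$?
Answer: $- \frac{1}{13956005} \approx -7.1654 \cdot 10^{-8}$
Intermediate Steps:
$\frac{1}{-56659 + \left(15148 - 12447\right) \left(-27795 + 22649\right)} = \frac{1}{-56659 + 2701 \left(-5146\right)} = \frac{1}{-56659 - 13899346} = \frac{1}{-13956005} = - \frac{1}{13956005}$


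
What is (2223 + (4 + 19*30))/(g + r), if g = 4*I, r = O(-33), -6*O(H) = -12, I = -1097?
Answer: -2797/4386 ≈ -0.63771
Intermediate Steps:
O(H) = 2 (O(H) = -1/6*(-12) = 2)
r = 2
g = -4388 (g = 4*(-1097) = -4388)
(2223 + (4 + 19*30))/(g + r) = (2223 + (4 + 19*30))/(-4388 + 2) = (2223 + (4 + 570))/(-4386) = (2223 + 574)*(-1/4386) = 2797*(-1/4386) = -2797/4386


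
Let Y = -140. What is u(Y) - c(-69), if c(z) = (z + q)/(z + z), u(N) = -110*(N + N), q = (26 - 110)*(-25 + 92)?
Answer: 1414901/46 ≈ 30759.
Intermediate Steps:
q = -5628 (q = -84*67 = -5628)
u(N) = -220*N
c(z) = (-5628 + z)/(2*z) (c(z) = (z - 5628)/(z + z) = (-5628 + z)/((2*z)) = (-5628 + z)*(1/(2*z)) = (-5628 + z)/(2*z))
u(Y) - c(-69) = -220*(-140) - (-5628 - 69)/(2*(-69)) = 30800 - (-1)*(-5697)/(2*69) = 30800 - 1*1899/46 = 30800 - 1899/46 = 1414901/46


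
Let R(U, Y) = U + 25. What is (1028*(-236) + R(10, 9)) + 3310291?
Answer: 3067718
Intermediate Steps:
R(U, Y) = 25 + U
(1028*(-236) + R(10, 9)) + 3310291 = (1028*(-236) + (25 + 10)) + 3310291 = (-242608 + 35) + 3310291 = -242573 + 3310291 = 3067718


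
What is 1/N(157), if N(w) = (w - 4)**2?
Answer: 1/23409 ≈ 4.2719e-5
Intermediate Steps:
N(w) = (-4 + w)**2
1/N(157) = 1/((-4 + 157)**2) = 1/(153**2) = 1/23409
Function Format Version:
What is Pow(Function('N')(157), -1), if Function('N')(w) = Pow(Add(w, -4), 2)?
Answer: Rational(1, 23409) ≈ 4.2719e-5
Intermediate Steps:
Function('N')(w) = Pow(Add(-4, w), 2)
Pow(Function('N')(157), -1) = Pow(Pow(Add(-4, 157), 2), -1) = Pow(Pow(153, 2), -1) = Pow(23409, -1) = Rational(1, 23409)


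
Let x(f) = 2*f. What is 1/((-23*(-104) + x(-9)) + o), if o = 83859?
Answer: 1/86233 ≈ 1.1596e-5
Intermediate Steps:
1/((-23*(-104) + x(-9)) + o) = 1/((-23*(-104) + 2*(-9)) + 83859) = 1/((2392 - 18) + 83859) = 1/(2374 + 83859) = 1/86233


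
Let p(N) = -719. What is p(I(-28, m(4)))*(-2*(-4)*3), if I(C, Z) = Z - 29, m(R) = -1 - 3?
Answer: -17256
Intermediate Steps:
m(R) = -4
I(C, Z) = -29 + Z
p(I(-28, m(4)))*(-2*(-4)*3) = -719*(-2*(-4))*3 = -5752*3 = -719*24 = -17256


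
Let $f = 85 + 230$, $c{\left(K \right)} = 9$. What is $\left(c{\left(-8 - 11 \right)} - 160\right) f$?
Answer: $-47565$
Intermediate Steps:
$f = 315$
$\left(c{\left(-8 - 11 \right)} - 160\right) f = \left(9 - 160\right) 315 = \left(-151\right) 315 = -47565$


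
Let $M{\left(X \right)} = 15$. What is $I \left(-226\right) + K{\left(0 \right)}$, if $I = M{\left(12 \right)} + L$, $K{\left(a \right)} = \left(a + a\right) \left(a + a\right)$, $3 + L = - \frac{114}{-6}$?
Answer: $-7006$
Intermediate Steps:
$L = 16$ ($L = -3 - \frac{114}{-6} = -3 - -19 = -3 + 19 = 16$)
$K{\left(a \right)} = 4 a^{2}$ ($K{\left(a \right)} = 2 a 2 a = 4 a^{2}$)
$I = 31$ ($I = 15 + 16 = 31$)
$I \left(-226\right) + K{\left(0 \right)} = 31 \left(-226\right) + 4 \cdot 0^{2} = -7006 + 4 \cdot 0 = -7006 + 0 = -7006$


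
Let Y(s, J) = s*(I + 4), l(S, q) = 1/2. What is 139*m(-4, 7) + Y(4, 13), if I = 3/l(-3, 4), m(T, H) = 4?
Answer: 596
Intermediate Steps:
l(S, q) = ½
I = 6 (I = 3/(½) = 3*2 = 6)
Y(s, J) = 10*s (Y(s, J) = s*(6 + 4) = s*10 = 10*s)
139*m(-4, 7) + Y(4, 13) = 139*4 + 10*4 = 556 + 40 = 596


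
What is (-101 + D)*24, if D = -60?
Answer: -3864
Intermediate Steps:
(-101 + D)*24 = (-101 - 60)*24 = -161*24 = -3864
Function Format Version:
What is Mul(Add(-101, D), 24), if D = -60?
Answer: -3864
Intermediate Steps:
Mul(Add(-101, D), 24) = Mul(Add(-101, -60), 24) = Mul(-161, 24) = -3864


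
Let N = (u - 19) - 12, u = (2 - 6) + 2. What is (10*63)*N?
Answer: -20790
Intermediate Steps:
u = -2 (u = -4 + 2 = -2)
N = -33 (N = (-2 - 19) - 12 = -21 - 12 = -33)
(10*63)*N = (10*63)*(-33) = 630*(-33) = -20790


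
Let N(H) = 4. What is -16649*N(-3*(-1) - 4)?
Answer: -66596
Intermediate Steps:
-16649*N(-3*(-1) - 4) = -16649*4 = -66596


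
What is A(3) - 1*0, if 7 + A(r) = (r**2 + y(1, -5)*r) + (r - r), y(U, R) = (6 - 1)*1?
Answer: 17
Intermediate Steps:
y(U, R) = 5 (y(U, R) = 5*1 = 5)
A(r) = -7 + r**2 + 5*r (A(r) = -7 + ((r**2 + 5*r) + (r - r)) = -7 + ((r**2 + 5*r) + 0) = -7 + (r**2 + 5*r) = -7 + r**2 + 5*r)
A(3) - 1*0 = (-7 + 3**2 + 5*3) - 1*0 = (-7 + 9 + 15) + 0 = 17 + 0 = 17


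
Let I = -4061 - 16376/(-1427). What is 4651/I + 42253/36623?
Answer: 1100177092/211632268033 ≈ 0.0051985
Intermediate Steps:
I = -5778671/1427 (I = -4061 - 16376*(-1)/1427 = -4061 - 1*(-16376/1427) = -4061 + 16376/1427 = -5778671/1427 ≈ -4049.5)
4651/I + 42253/36623 = 4651/(-5778671/1427) + 42253/36623 = 4651*(-1427/5778671) + 42253*(1/36623) = -6636977/5778671 + 42253/36623 = 1100177092/211632268033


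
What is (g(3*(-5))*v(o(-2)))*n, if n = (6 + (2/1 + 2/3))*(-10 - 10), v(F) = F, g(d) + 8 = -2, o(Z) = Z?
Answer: -10400/3 ≈ -3466.7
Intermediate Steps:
g(d) = -10 (g(d) = -8 - 2 = -10)
n = -520/3 (n = (6 + (2*1 + 2*(⅓)))*(-20) = (6 + (2 + ⅔))*(-20) = (6 + 8/3)*(-20) = (26/3)*(-20) = -520/3 ≈ -173.33)
(g(3*(-5))*v(o(-2)))*n = -10*(-2)*(-520/3) = 20*(-520/3) = -10400/3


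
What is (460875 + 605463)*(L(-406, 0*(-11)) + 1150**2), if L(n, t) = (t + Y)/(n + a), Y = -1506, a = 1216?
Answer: 7051150112006/5 ≈ 1.4102e+12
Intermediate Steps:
L(n, t) = (-1506 + t)/(1216 + n) (L(n, t) = (t - 1506)/(n + 1216) = (-1506 + t)/(1216 + n))
(460875 + 605463)*(L(-406, 0*(-11)) + 1150**2) = (460875 + 605463)*((-1506 + 0*(-11))/(1216 - 406) + 1150**2) = 1066338*((-1506 + 0)/810 + 1322500) = 1066338*((1/810)*(-1506) + 1322500) = 1066338*(-251/135 + 1322500) = 1066338*(178537249/135) = 7051150112006/5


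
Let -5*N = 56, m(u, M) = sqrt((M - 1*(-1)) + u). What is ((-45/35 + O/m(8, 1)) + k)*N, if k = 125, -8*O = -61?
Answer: -6928/5 - 427*sqrt(10)/50 ≈ -1412.6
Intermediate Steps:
O = 61/8 (O = -1/8*(-61) = 61/8 ≈ 7.6250)
m(u, M) = sqrt(1 + M + u) (m(u, M) = sqrt((M + 1) + u) = sqrt((1 + M) + u) = sqrt(1 + M + u))
N = -56/5 (N = -1/5*56 = -56/5 ≈ -11.200)
((-45/35 + O/m(8, 1)) + k)*N = ((-45/35 + 61/(8*(sqrt(1 + 1 + 8)))) + 125)*(-56/5) = ((-45*1/35 + 61/(8*(sqrt(10)))) + 125)*(-56/5) = ((-9/7 + 61*(sqrt(10)/10)/8) + 125)*(-56/5) = ((-9/7 + 61*sqrt(10)/80) + 125)*(-56/5) = (866/7 + 61*sqrt(10)/80)*(-56/5) = -6928/5 - 427*sqrt(10)/50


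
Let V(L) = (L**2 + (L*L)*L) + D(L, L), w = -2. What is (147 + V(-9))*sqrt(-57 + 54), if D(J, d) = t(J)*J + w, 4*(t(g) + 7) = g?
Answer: -1679*I*sqrt(3)/4 ≈ -727.03*I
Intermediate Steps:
t(g) = -7 + g/4
D(J, d) = -2 + J*(-7 + J/4) (D(J, d) = (-7 + J/4)*J - 2 = J*(-7 + J/4) - 2 = -2 + J*(-7 + J/4))
V(L) = -2 + L**2 + L**3 + L*(-28 + L)/4 (V(L) = (L**2 + (L*L)*L) + (-2 + L*(-28 + L)/4) = (L**2 + L**2*L) + (-2 + L*(-28 + L)/4) = (L**2 + L**3) + (-2 + L*(-28 + L)/4) = -2 + L**2 + L**3 + L*(-28 + L)/4)
(147 + V(-9))*sqrt(-57 + 54) = (147 + (-2 + (-9)**3 - 7*(-9) + (5/4)*(-9)**2))*sqrt(-57 + 54) = (147 + (-2 - 729 + 63 + (5/4)*81))*sqrt(-3) = (147 + (-2 - 729 + 63 + 405/4))*(I*sqrt(3)) = (147 - 2267/4)*(I*sqrt(3)) = -1679*I*sqrt(3)/4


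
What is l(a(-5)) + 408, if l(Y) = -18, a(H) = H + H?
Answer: 390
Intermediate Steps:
a(H) = 2*H
l(a(-5)) + 408 = -18 + 408 = 390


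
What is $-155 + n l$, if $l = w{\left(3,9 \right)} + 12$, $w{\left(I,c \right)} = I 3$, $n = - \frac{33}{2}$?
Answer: $- \frac{1003}{2} \approx -501.5$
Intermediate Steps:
$n = - \frac{33}{2}$ ($n = \left(-33\right) \frac{1}{2} = - \frac{33}{2} \approx -16.5$)
$w{\left(I,c \right)} = 3 I$
$l = 21$ ($l = 3 \cdot 3 + 12 = 9 + 12 = 21$)
$-155 + n l = -155 - \frac{693}{2} = - \frac{1003}{2}$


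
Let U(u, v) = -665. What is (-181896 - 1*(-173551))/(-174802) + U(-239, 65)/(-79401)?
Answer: 5855975/104356794 ≈ 0.056115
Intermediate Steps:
(-181896 - 1*(-173551))/(-174802) + U(-239, 65)/(-79401) = (-181896 - 1*(-173551))/(-174802) - 665/(-79401) = (-181896 + 173551)*(-1/174802) - 665*(-1/79401) = -8345*(-1/174802) + 5/597 = 8345/174802 + 5/597 = 5855975/104356794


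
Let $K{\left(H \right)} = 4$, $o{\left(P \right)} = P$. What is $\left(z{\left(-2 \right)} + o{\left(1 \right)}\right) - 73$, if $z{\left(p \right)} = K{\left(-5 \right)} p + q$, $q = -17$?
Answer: $-97$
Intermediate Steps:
$z{\left(p \right)} = -17 + 4 p$ ($z{\left(p \right)} = 4 p - 17 = -17 + 4 p$)
$\left(z{\left(-2 \right)} + o{\left(1 \right)}\right) - 73 = \left(\left(-17 + 4 \left(-2\right)\right) + 1\right) - 73 = \left(\left(-17 - 8\right) + 1\right) - 73 = \left(-25 + 1\right) - 73 = -24 - 73 = -97$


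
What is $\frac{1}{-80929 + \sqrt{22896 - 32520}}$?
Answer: $- \frac{80929}{6549512665} - \frac{2 i \sqrt{2406}}{6549512665} \approx -1.2356 \cdot 10^{-5} - 1.4979 \cdot 10^{-8} i$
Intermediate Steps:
$\frac{1}{-80929 + \sqrt{22896 - 32520}} = \frac{1}{-80929 + \sqrt{-9624}} = \frac{1}{-80929 + 2 i \sqrt{2406}}$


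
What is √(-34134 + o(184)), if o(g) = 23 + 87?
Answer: 2*I*√8506 ≈ 184.46*I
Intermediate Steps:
o(g) = 110
√(-34134 + o(184)) = √(-34134 + 110) = √(-34024) = 2*I*√8506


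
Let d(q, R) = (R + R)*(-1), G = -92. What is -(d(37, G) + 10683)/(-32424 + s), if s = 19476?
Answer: 10867/12948 ≈ 0.83928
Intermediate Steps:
d(q, R) = -2*R (d(q, R) = (2*R)*(-1) = -2*R)
-(d(37, G) + 10683)/(-32424 + s) = -(-2*(-92) + 10683)/(-32424 + 19476) = -(184 + 10683)/(-12948) = -10867*(-1)/12948 = -1*(-10867/12948) = 10867/12948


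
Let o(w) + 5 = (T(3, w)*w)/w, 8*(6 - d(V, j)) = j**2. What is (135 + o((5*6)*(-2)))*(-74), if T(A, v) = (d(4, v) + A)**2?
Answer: -14401214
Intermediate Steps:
d(V, j) = 6 - j**2/8
T(A, v) = (6 + A - v**2/8)**2 (T(A, v) = ((6 - v**2/8) + A)**2 = (6 + A - v**2/8)**2)
o(w) = -5 + (72 - w**2)**2/64 (o(w) = -5 + (((48 - w**2 + 8*3)**2/64)*w)/w = -5 + (((48 - w**2 + 24)**2/64)*w)/w = -5 + (((72 - w**2)**2/64)*w)/w = -5 + (w*(72 - w**2)**2/64)/w = -5 + (72 - w**2)**2/64)
(135 + o((5*6)*(-2)))*(-74) = (135 + (-5 + (-72 + ((5*6)*(-2))**2)**2/64))*(-74) = (135 + (-5 + (-72 + (30*(-2))**2)**2/64))*(-74) = (135 + (-5 + (-72 + (-60)**2)**2/64))*(-74) = (135 + (-5 + (-72 + 3600)**2/64))*(-74) = (135 + (-5 + (1/64)*3528**2))*(-74) = (135 + (-5 + (1/64)*12446784))*(-74) = (135 + (-5 + 194481))*(-74) = (135 + 194476)*(-74) = 194611*(-74) = -14401214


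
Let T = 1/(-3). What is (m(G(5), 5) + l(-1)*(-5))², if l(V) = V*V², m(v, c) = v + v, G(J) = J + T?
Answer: 1849/9 ≈ 205.44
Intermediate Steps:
T = -⅓ ≈ -0.33333
G(J) = -⅓ + J (G(J) = J - ⅓ = -⅓ + J)
m(v, c) = 2*v
l(V) = V³
(m(G(5), 5) + l(-1)*(-5))² = (2*(-⅓ + 5) + (-1)³*(-5))² = (2*(14/3) - 1*(-5))² = (28/3 + 5)² = (43/3)² = 1849/9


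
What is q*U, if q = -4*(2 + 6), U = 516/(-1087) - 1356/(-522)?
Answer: -6424640/94569 ≈ -67.936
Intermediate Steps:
U = 200770/94569 (U = 516*(-1/1087) - 1356*(-1/522) = -516/1087 + 226/87 = 200770/94569 ≈ 2.1230)
q = -32 (q = -4*8 = -32)
q*U = -32*200770/94569 = -6424640/94569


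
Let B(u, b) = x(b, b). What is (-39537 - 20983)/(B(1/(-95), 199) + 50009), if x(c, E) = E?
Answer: -7565/6276 ≈ -1.2054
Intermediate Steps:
B(u, b) = b
(-39537 - 20983)/(B(1/(-95), 199) + 50009) = (-39537 - 20983)/(199 + 50009) = -60520/50208 = -60520*1/50208 = -7565/6276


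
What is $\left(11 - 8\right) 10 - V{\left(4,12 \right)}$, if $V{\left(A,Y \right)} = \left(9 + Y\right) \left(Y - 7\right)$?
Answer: $-75$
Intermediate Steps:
$V{\left(A,Y \right)} = \left(-7 + Y\right) \left(9 + Y\right)$ ($V{\left(A,Y \right)} = \left(9 + Y\right) \left(-7 + Y\right) = \left(-7 + Y\right) \left(9 + Y\right)$)
$\left(11 - 8\right) 10 - V{\left(4,12 \right)} = \left(11 - 8\right) 10 - \left(-63 + 12^{2} + 2 \cdot 12\right) = 3 \cdot 10 - \left(-63 + 144 + 24\right) = 30 - 105 = -75$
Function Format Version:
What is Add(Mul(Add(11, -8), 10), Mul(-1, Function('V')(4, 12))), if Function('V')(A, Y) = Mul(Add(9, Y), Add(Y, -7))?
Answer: -75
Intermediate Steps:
Function('V')(A, Y) = Mul(Add(-7, Y), Add(9, Y)) (Function('V')(A, Y) = Mul(Add(9, Y), Add(-7, Y)) = Mul(Add(-7, Y), Add(9, Y)))
Add(Mul(Add(11, -8), 10), Mul(-1, Function('V')(4, 12))) = Add(Mul(Add(11, -8), 10), Mul(-1, Add(-63, Pow(12, 2), Mul(2, 12)))) = Add(Mul(3, 10), Mul(-1, Add(-63, 144, 24))) = Add(30, Mul(-1, 105)) = Add(30, -105) = -75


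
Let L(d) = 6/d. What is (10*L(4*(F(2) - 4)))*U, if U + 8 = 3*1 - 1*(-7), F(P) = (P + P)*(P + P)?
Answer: 5/2 ≈ 2.5000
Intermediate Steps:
F(P) = 4*P² (F(P) = (2*P)*(2*P) = 4*P²)
U = 2 (U = -8 + (3*1 - 1*(-7)) = -8 + (3 + 7) = -8 + 10 = 2)
(10*L(4*(F(2) - 4)))*U = (10*(6/((4*(4*2² - 4)))))*2 = (10*(6/((4*(4*4 - 4)))))*2 = (10*(6/((4*(16 - 4)))))*2 = (10*(6/((4*12))))*2 = (10*(6/48))*2 = (10*(6*(1/48)))*2 = (10*(⅛))*2 = (5/4)*2 = 5/2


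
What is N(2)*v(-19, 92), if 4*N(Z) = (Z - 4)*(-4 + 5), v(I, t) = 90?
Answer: -45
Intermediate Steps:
N(Z) = -1 + Z/4 (N(Z) = ((Z - 4)*(-4 + 5))/4 = ((-4 + Z)*1)/4 = (-4 + Z)/4 = -1 + Z/4)
N(2)*v(-19, 92) = (-1 + (1/4)*2)*90 = (-1 + 1/2)*90 = -1/2*90 = -45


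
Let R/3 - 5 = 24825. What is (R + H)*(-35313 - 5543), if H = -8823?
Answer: -2682890952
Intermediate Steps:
R = 74490 (R = 15 + 3*24825 = 15 + 74475 = 74490)
(R + H)*(-35313 - 5543) = (74490 - 8823)*(-35313 - 5543) = 65667*(-40856) = -2682890952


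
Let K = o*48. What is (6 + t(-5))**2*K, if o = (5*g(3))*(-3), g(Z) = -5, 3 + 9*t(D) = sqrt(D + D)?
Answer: 1036400/9 + 13600*I*sqrt(10)/3 ≈ 1.1516e+5 + 14336.0*I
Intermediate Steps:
t(D) = -1/3 + sqrt(2)*sqrt(D)/9 (t(D) = -1/3 + sqrt(D + D)/9 = -1/3 + sqrt(2*D)/9 = -1/3 + (sqrt(2)*sqrt(D))/9 = -1/3 + sqrt(2)*sqrt(D)/9)
o = 75 (o = (5*(-5))*(-3) = -25*(-3) = 75)
K = 3600 (K = 75*48 = 3600)
(6 + t(-5))**2*K = (6 + (-1/3 + sqrt(2)*sqrt(-5)/9))**2*3600 = (6 + (-1/3 + sqrt(2)*(I*sqrt(5))/9))**2*3600 = (6 + (-1/3 + I*sqrt(10)/9))**2*3600 = (17/3 + I*sqrt(10)/9)**2*3600 = 3600*(17/3 + I*sqrt(10)/9)**2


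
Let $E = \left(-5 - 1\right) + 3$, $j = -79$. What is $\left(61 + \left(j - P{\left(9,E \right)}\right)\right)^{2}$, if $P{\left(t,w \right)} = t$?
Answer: $729$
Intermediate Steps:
$E = -3$ ($E = -6 + 3 = -3$)
$\left(61 + \left(j - P{\left(9,E \right)}\right)\right)^{2} = \left(61 - 88\right)^{2} = \left(-27\right)^{2} = 729$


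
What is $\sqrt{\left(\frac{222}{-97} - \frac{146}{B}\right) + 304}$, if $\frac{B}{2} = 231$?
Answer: $\frac{\sqrt{151322649555}}{22407} \approx 17.361$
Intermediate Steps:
$B = 462$ ($B = 2 \cdot 231 = 462$)
$\sqrt{\left(\frac{222}{-97} - \frac{146}{B}\right) + 304} = \sqrt{\left(\frac{222}{-97} - \frac{146}{462}\right) + 304} = \sqrt{\left(222 \left(- \frac{1}{97}\right) - \frac{73}{231}\right) + 304} = \sqrt{\left(- \frac{222}{97} - \frac{73}{231}\right) + 304} = \sqrt{- \frac{58363}{22407} + 304} = \sqrt{\frac{6753365}{22407}} = \frac{\sqrt{151322649555}}{22407}$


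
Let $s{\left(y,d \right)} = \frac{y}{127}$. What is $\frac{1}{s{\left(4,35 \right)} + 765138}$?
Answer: $\frac{127}{97172530} \approx 1.307 \cdot 10^{-6}$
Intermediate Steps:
$s{\left(y,d \right)} = \frac{y}{127}$ ($s{\left(y,d \right)} = y \frac{1}{127} = \frac{y}{127}$)
$\frac{1}{s{\left(4,35 \right)} + 765138} = \frac{1}{\frac{1}{127} \cdot 4 + 765138} = \frac{1}{\frac{4}{127} + 765138} = \frac{1}{\frac{97172530}{127}} = \frac{127}{97172530}$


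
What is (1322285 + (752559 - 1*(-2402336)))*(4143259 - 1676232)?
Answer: 11045323943860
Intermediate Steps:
(1322285 + (752559 - 1*(-2402336)))*(4143259 - 1676232) = (1322285 + (752559 + 2402336))*2467027 = (1322285 + 3154895)*2467027 = 4477180*2467027 = 11045323943860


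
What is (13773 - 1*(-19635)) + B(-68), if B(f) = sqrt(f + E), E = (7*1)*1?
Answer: 33408 + I*sqrt(61) ≈ 33408.0 + 7.8102*I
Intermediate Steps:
E = 7 (E = 7*1 = 7)
B(f) = sqrt(7 + f) (B(f) = sqrt(f + 7) = sqrt(7 + f))
(13773 - 1*(-19635)) + B(-68) = (13773 - 1*(-19635)) + sqrt(7 - 68) = (13773 + 19635) + sqrt(-61) = 33408 + I*sqrt(61)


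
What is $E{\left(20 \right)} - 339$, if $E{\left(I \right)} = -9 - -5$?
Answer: $-343$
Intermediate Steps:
$E{\left(I \right)} = -4$ ($E{\left(I \right)} = -9 + 5 = -4$)
$E{\left(20 \right)} - 339 = -4 - 339 = -343$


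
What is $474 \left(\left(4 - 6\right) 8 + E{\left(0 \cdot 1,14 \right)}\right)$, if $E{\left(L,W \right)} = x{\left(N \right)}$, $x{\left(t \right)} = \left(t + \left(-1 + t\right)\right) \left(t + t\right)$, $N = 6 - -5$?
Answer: $211404$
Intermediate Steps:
$N = 11$ ($N = 6 + 5 = 11$)
$x{\left(t \right)} = 2 t \left(-1 + 2 t\right)$ ($x{\left(t \right)} = \left(-1 + 2 t\right) 2 t = 2 t \left(-1 + 2 t\right)$)
$E{\left(L,W \right)} = 462$ ($E{\left(L,W \right)} = 2 \cdot 11 \left(-1 + 2 \cdot 11\right) = 2 \cdot 11 \left(-1 + 22\right) = 2 \cdot 11 \cdot 21 = 462$)
$474 \left(\left(4 - 6\right) 8 + E{\left(0 \cdot 1,14 \right)}\right) = 474 \left(\left(4 - 6\right) 8 + 462\right) = 474 \left(\left(-2\right) 8 + 462\right) = 474 \left(-16 + 462\right) = 474 \cdot 446 = 211404$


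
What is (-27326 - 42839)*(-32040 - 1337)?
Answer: 2341897205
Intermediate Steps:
(-27326 - 42839)*(-32040 - 1337) = -70165*(-33377) = 2341897205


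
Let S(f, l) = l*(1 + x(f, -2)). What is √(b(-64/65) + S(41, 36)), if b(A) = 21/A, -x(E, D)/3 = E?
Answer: I*√282453/8 ≈ 66.433*I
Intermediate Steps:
x(E, D) = -3*E
S(f, l) = l*(1 - 3*f)
√(b(-64/65) + S(41, 36)) = √(21/((-64/65)) + 36*(1 - 3*41)) = √(21/((-64*1/65)) + 36*(1 - 123)) = √(21/(-64/65) + 36*(-122)) = √(21*(-65/64) - 4392) = √(-1365/64 - 4392) = √(-282453/64) = I*√282453/8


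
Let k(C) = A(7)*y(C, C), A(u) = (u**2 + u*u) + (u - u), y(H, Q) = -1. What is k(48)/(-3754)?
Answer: 49/1877 ≈ 0.026105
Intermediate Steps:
A(u) = 2*u**2 (A(u) = (u**2 + u**2) + 0 = 2*u**2 + 0 = 2*u**2)
k(C) = -98 (k(C) = (2*7**2)*(-1) = (2*49)*(-1) = 98*(-1) = -98)
k(48)/(-3754) = -98/(-3754) = -98*(-1/3754) = 49/1877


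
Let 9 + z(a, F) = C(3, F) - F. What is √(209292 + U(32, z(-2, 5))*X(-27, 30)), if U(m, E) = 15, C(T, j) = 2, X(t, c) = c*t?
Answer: √197142 ≈ 444.01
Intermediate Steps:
z(a, F) = -7 - F (z(a, F) = -9 + (2 - F) = -7 - F)
√(209292 + U(32, z(-2, 5))*X(-27, 30)) = √(209292 + 15*(30*(-27))) = √(209292 + 15*(-810)) = √(209292 - 12150) = √197142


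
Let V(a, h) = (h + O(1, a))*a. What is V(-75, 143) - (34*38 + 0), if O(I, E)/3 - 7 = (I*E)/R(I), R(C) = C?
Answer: 3283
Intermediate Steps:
O(I, E) = 21 + 3*E (O(I, E) = 21 + 3*((I*E)/I) = 21 + 3*((E*I)/I) = 21 + 3*E)
V(a, h) = a*(21 + h + 3*a) (V(a, h) = (h + (21 + 3*a))*a = (21 + h + 3*a)*a = a*(21 + h + 3*a))
V(-75, 143) - (34*38 + 0) = -75*(21 + 143 + 3*(-75)) - (34*38 + 0) = -75*(21 + 143 - 225) - (1292 + 0) = -75*(-61) - 1*1292 = 4575 - 1292 = 3283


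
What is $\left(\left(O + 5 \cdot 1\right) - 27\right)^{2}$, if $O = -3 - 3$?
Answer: $784$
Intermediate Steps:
$O = -6$
$\left(\left(O + 5 \cdot 1\right) - 27\right)^{2} = \left(\left(-6 + 5 \cdot 1\right) - 27\right)^{2} = \left(\left(-6 + 5\right) - 27\right)^{2} = \left(-1 - 27\right)^{2} = \left(-28\right)^{2} = 784$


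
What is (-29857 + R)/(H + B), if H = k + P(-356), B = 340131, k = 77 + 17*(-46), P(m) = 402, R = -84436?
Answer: -114293/339828 ≈ -0.33633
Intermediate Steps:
k = -705 (k = 77 - 782 = -705)
H = -303 (H = -705 + 402 = -303)
(-29857 + R)/(H + B) = (-29857 - 84436)/(-303 + 340131) = -114293/339828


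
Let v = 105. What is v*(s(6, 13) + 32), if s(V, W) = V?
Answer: 3990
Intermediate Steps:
v*(s(6, 13) + 32) = 105*(6 + 32) = 105*38 = 3990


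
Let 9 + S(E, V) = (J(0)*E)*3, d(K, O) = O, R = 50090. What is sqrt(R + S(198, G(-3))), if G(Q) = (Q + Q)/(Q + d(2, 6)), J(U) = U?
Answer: sqrt(50081) ≈ 223.79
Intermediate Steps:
G(Q) = 2*Q/(6 + Q) (G(Q) = (Q + Q)/(Q + 6) = (2*Q)/(6 + Q) = 2*Q/(6 + Q))
S(E, V) = -9 (S(E, V) = -9 + (0*E)*3 = -9 + 0*3 = -9 + 0 = -9)
sqrt(R + S(198, G(-3))) = sqrt(50090 - 9) = sqrt(50081)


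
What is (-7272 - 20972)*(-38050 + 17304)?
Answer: 585950024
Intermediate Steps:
(-7272 - 20972)*(-38050 + 17304) = -28244*(-20746) = 585950024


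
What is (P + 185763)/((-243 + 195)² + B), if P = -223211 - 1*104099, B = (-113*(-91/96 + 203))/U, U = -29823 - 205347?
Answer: -3195610367040/52018033141 ≈ -61.433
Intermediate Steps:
U = -235170
B = 2191861/22576320 (B = -113*(-91/96 + 203)/(-235170) = -113*(-91*1/96 + 203)*(-1/235170) = -113*(-91/96 + 203)*(-1/235170) = -113*19397/96*(-1/235170) = -2191861/96*(-1/235170) = 2191861/22576320 ≈ 0.097087)
P = -327310 (P = -223211 - 104099 = -327310)
(P + 185763)/((-243 + 195)² + B) = (-327310 + 185763)/((-243 + 195)² + 2191861/22576320) = -141547/((-48)² + 2191861/22576320) = -141547/(2304 + 2191861/22576320) = -141547/52018033141/22576320 = -141547*22576320/52018033141 = -3195610367040/52018033141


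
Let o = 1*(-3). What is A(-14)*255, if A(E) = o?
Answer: -765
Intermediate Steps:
o = -3
A(E) = -3
A(-14)*255 = -3*255 = -765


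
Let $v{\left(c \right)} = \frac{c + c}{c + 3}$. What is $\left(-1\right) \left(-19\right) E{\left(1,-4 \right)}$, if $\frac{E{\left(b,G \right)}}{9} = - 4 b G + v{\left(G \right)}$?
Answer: $4104$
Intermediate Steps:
$v{\left(c \right)} = \frac{2 c}{3 + c}$
$E{\left(b,G \right)} = - 36 G b + \frac{18 G}{3 + G}$ ($E{\left(b,G \right)} = 9 \left(- 4 b G + \frac{2 G}{3 + G}\right) = 9 \left(- 4 G b + \frac{2 G}{3 + G}\right) = - 36 G b + \frac{18 G}{3 + G}$)
$\left(-1\right) \left(-19\right) E{\left(1,-4 \right)} = \left(-1\right) \left(-19\right) 18 \left(-4\right) \frac{1}{3 - 4} \left(1 - 2 \left(3 - 4\right)\right) = 19 \cdot 18 \left(-4\right) \frac{1}{-1} \left(1 - 2 \left(-1\right)\right) = 19 \cdot 18 \left(-4\right) \left(-1\right) \left(1 + 2\right) = 19 \cdot 18 \left(-4\right) \left(-1\right) 3 = 19 \cdot 216 = 4104$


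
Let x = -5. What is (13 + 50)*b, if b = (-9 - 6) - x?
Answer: -630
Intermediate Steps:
b = -10 (b = (-9 - 6) - 1*(-5) = -15 + 5 = -10)
(13 + 50)*b = (13 + 50)*(-10) = 63*(-10) = -630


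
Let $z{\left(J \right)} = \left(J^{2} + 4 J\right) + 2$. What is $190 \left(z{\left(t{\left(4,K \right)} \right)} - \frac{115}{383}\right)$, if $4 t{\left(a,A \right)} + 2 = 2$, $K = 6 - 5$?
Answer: $\frac{123690}{383} \approx 322.95$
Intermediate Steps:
$K = 1$
$t{\left(a,A \right)} = 0$ ($t{\left(a,A \right)} = - \frac{1}{2} + \frac{1}{4} \cdot 2 = - \frac{1}{2} + \frac{1}{2} = 0$)
$z{\left(J \right)} = 2 + J^{2} + 4 J$
$190 \left(z{\left(t{\left(4,K \right)} \right)} - \frac{115}{383}\right) = 190 \left(\left(2 + 0^{2} + 4 \cdot 0\right) - \frac{115}{383}\right) = 190 \left(\left(2 + 0 + 0\right) - \frac{115}{383}\right) = 190 \left(2 - \frac{115}{383}\right) = 190 \cdot \frac{651}{383} = \frac{123690}{383}$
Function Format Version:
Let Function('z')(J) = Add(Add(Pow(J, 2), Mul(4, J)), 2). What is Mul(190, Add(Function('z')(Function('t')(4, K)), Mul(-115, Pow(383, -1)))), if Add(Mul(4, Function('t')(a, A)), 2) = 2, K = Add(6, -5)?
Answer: Rational(123690, 383) ≈ 322.95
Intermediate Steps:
K = 1
Function('t')(a, A) = 0 (Function('t')(a, A) = Add(Rational(-1, 2), Mul(Rational(1, 4), 2)) = Add(Rational(-1, 2), Rational(1, 2)) = 0)
Function('z')(J) = Add(2, Pow(J, 2), Mul(4, J))
Mul(190, Add(Function('z')(Function('t')(4, K)), Mul(-115, Pow(383, -1)))) = Mul(190, Add(Add(2, Pow(0, 2), Mul(4, 0)), Mul(-115, Pow(383, -1)))) = Mul(190, Add(Add(2, 0, 0), Mul(-115, Rational(1, 383)))) = Mul(190, Add(2, Rational(-115, 383))) = Mul(190, Rational(651, 383)) = Rational(123690, 383)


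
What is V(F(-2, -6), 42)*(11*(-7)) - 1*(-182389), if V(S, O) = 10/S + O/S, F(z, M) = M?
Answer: 549169/3 ≈ 1.8306e+5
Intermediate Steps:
V(F(-2, -6), 42)*(11*(-7)) - 1*(-182389) = ((10 + 42)/(-6))*(11*(-7)) - 1*(-182389) = -1/6*52*(-77) + 182389 = -26/3*(-77) + 182389 = 2002/3 + 182389 = 549169/3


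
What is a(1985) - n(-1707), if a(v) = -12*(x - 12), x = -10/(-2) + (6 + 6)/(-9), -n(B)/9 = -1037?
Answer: -9233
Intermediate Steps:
n(B) = 9333 (n(B) = -9*(-1037) = 9333)
x = 11/3 (x = -10*(-½) + 12*(-⅑) = 5 - 4/3 = 11/3 ≈ 3.6667)
a(v) = 100 (a(v) = -12*(11/3 - 12) = -12*(-25/3) = 100)
a(1985) - n(-1707) = 100 - 1*9333 = 100 - 9333 = -9233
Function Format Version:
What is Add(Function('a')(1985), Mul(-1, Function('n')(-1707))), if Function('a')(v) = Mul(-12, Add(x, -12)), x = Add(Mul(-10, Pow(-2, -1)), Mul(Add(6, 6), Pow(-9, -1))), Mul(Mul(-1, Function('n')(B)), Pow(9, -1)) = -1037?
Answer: -9233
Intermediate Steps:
Function('n')(B) = 9333 (Function('n')(B) = Mul(-9, -1037) = 9333)
x = Rational(11, 3) (x = Add(Mul(-10, Rational(-1, 2)), Mul(12, Rational(-1, 9))) = Add(5, Rational(-4, 3)) = Rational(11, 3) ≈ 3.6667)
Function('a')(v) = 100 (Function('a')(v) = Mul(-12, Add(Rational(11, 3), -12)) = Mul(-12, Rational(-25, 3)) = 100)
Add(Function('a')(1985), Mul(-1, Function('n')(-1707))) = Add(100, Mul(-1, 9333)) = Add(100, -9333) = -9233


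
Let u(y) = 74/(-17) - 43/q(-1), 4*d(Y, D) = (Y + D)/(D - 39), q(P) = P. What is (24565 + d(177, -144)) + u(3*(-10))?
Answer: 102055741/4148 ≈ 24604.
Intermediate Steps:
d(Y, D) = (D + Y)/(4*(-39 + D)) (d(Y, D) = ((Y + D)/(D - 39))/4 = ((D + Y)/(-39 + D))/4 = (D + Y)/(4*(-39 + D)))
u(y) = 657/17 (u(y) = 74/(-17) - 43/(-1) = 74*(-1/17) - 43*(-1) = -74/17 + 43 = 657/17)
(24565 + d(177, -144)) + u(3*(-10)) = (24565 + (-144 + 177)/(4*(-39 - 144))) + 657/17 = (24565 + (¼)*33/(-183)) + 657/17 = (24565 + (¼)*(-1/183)*33) + 657/17 = (24565 - 11/244) + 657/17 = 5993849/244 + 657/17 = 102055741/4148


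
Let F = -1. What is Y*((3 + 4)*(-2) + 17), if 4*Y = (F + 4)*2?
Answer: 9/2 ≈ 4.5000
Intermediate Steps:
Y = 3/2 (Y = ((-1 + 4)*2)/4 = (3*2)/4 = (1/4)*6 = 3/2 ≈ 1.5000)
Y*((3 + 4)*(-2) + 17) = 3*((3 + 4)*(-2) + 17)/2 = 3*(7*(-2) + 17)/2 = 3*(-14 + 17)/2 = (3/2)*3 = 9/2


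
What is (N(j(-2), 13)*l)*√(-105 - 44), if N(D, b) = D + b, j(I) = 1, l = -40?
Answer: -560*I*√149 ≈ -6835.7*I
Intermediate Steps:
(N(j(-2), 13)*l)*√(-105 - 44) = ((1 + 13)*(-40))*√(-105 - 44) = (14*(-40))*√(-149) = -560*I*√149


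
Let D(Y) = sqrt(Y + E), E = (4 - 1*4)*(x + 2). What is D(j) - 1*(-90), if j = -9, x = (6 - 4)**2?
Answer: 90 + 3*I ≈ 90.0 + 3.0*I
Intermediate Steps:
x = 4 (x = 2**2 = 4)
E = 0 (E = (4 - 1*4)*(4 + 2) = (4 - 4)*6 = 0*6 = 0)
D(Y) = sqrt(Y) (D(Y) = sqrt(Y + 0) = sqrt(Y))
D(j) - 1*(-90) = sqrt(-9) - 1*(-90) = 3*I + 90 = 90 + 3*I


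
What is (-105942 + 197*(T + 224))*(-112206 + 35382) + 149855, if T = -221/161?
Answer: 767925409639/161 ≈ 4.7697e+9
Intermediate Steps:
T = -221/161 (T = -221*1/161 = -221/161 ≈ -1.3727)
(-105942 + 197*(T + 224))*(-112206 + 35382) + 149855 = (-105942 + 197*(-221/161 + 224))*(-112206 + 35382) + 149855 = (-105942 + 197*(35843/161))*(-76824) + 149855 = (-105942 + 7061071/161)*(-76824) + 149855 = -9995591/161*(-76824) + 149855 = 767901282984/161 + 149855 = 767925409639/161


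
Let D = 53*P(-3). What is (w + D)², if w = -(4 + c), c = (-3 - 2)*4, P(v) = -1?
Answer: 1369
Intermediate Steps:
c = -20 (c = -5*4 = -20)
w = 16 (w = -(4 - 20) = -1*(-16) = 16)
D = -53 (D = 53*(-1) = -53)
(w + D)² = (16 - 53)² = (-37)² = 1369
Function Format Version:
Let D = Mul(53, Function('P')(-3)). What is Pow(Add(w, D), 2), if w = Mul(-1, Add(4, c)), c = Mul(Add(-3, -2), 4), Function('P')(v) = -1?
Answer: 1369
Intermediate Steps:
c = -20 (c = Mul(-5, 4) = -20)
w = 16 (w = Mul(-1, Add(4, -20)) = Mul(-1, -16) = 16)
D = -53 (D = Mul(53, -1) = -53)
Pow(Add(w, D), 2) = Pow(Add(16, -53), 2) = Pow(-37, 2) = 1369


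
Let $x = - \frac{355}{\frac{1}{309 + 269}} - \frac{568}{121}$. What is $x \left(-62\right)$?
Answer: $\frac{1539370596}{121} \approx 1.2722 \cdot 10^{7}$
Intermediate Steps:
$x = - \frac{24828558}{121}$ ($x = - \frac{355}{\frac{1}{578}} - \frac{568}{121} = - 355 \frac{1}{\frac{1}{578}} - \frac{568}{121} = \left(-355\right) 578 - \frac{568}{121} = -205190 - \frac{568}{121} = - \frac{24828558}{121} \approx -2.0519 \cdot 10^{5}$)
$x \left(-62\right) = \left(- \frac{24828558}{121}\right) \left(-62\right) = \frac{1539370596}{121}$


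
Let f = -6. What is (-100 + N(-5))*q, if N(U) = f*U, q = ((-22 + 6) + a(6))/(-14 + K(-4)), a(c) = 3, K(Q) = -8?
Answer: -455/11 ≈ -41.364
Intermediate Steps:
q = 13/22 (q = ((-22 + 6) + 3)/(-14 - 8) = (-16 + 3)/(-22) = -13*(-1/22) = 13/22 ≈ 0.59091)
N(U) = -6*U
(-100 + N(-5))*q = (-100 - 6*(-5))*(13/22) = (-100 + 30)*(13/22) = -70*13/22 = -455/11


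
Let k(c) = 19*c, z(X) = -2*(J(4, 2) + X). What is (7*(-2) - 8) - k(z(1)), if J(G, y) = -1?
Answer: -22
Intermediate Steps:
z(X) = 2 - 2*X (z(X) = -2*(-1 + X) = 2 - 2*X)
(7*(-2) - 8) - k(z(1)) = (7*(-2) - 8) - 19*(2 - 2*1) = (-14 - 8) - 19*(2 - 2) = -22 - 19*0 = -22 - 1*0 = -22 + 0 = -22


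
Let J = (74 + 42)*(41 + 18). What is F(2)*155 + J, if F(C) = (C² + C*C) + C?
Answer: 8394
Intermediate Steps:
F(C) = C + 2*C² (F(C) = (C² + C²) + C = 2*C² + C = C + 2*C²)
J = 6844 (J = 116*59 = 6844)
F(2)*155 + J = (2*(1 + 2*2))*155 + 6844 = (2*(1 + 4))*155 + 6844 = (2*5)*155 + 6844 = 10*155 + 6844 = 1550 + 6844 = 8394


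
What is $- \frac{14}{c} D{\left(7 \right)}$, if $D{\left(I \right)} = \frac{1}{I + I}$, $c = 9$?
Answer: $- \frac{1}{9} \approx -0.11111$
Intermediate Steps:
$D{\left(I \right)} = \frac{1}{2 I}$
$- \frac{14}{c} D{\left(7 \right)} = - \frac{14}{9} \frac{1}{2 \cdot 7} = \left(-14\right) \frac{1}{9} \cdot \frac{1}{2} \cdot \frac{1}{7} = \left(- \frac{14}{9}\right) \frac{1}{14} = - \frac{1}{9}$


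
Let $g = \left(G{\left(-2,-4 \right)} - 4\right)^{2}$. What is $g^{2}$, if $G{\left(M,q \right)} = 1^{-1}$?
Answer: $81$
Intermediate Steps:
$G{\left(M,q \right)} = 1$
$g = 9$ ($g = \left(1 - 4\right)^{2} = \left(-3\right)^{2} = 9$)
$g^{2} = 9^{2} = 81$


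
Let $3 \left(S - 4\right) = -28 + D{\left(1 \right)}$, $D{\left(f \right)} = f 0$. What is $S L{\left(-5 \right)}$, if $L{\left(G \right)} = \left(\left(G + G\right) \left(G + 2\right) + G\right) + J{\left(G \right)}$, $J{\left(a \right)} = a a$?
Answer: $- \frac{800}{3} \approx -266.67$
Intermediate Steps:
$D{\left(f \right)} = 0$
$J{\left(a \right)} = a^{2}$
$S = - \frac{16}{3}$ ($S = 4 + \frac{-28 + 0}{3} = 4 + \frac{1}{3} \left(-28\right) = 4 - \frac{28}{3} = - \frac{16}{3} \approx -5.3333$)
$L{\left(G \right)} = G + G^{2} + 2 G \left(2 + G\right)$ ($L{\left(G \right)} = \left(\left(G + G\right) \left(G + 2\right) + G\right) + G^{2} = \left(2 G \left(2 + G\right) + G\right) + G^{2} = \left(G + 2 G \left(2 + G\right)\right) + G^{2} = G + G^{2} + 2 G \left(2 + G\right)$)
$S L{\left(-5 \right)} = - \frac{16 \left(- 5 \left(5 + 3 \left(-5\right)\right)\right)}{3} = - \frac{16 \left(- 5 \left(5 - 15\right)\right)}{3} = - \frac{16 \left(\left(-5\right) \left(-10\right)\right)}{3} = \left(- \frac{16}{3}\right) 50 = - \frac{800}{3}$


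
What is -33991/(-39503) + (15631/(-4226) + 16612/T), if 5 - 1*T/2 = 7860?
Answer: -5108499694553/1311311170690 ≈ -3.8957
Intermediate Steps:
T = -15710 (T = 10 - 2*7860 = 10 - 15720 = -15710)
-33991/(-39503) + (15631/(-4226) + 16612/T) = -33991/(-39503) + (15631/(-4226) + 16612/(-15710)) = -33991*(-1/39503) + (15631*(-1/4226) + 16612*(-1/15710)) = 33991/39503 + (-15631/4226 - 8306/7855) = 33991/39503 - 157882661/33195230 = -5108499694553/1311311170690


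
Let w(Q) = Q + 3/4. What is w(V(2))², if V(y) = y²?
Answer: 361/16 ≈ 22.563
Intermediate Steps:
w(Q) = ¾ + Q (w(Q) = Q + 3*(¼) = Q + ¾ = ¾ + Q)
w(V(2))² = (¾ + 2²)² = (¾ + 4)² = (19/4)² = 361/16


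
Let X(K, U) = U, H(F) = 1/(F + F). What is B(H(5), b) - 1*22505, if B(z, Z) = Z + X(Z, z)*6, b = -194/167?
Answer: -18792144/835 ≈ -22506.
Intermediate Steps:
H(F) = 1/(2*F)
b = -194/167 (b = -194*1/167 = -194/167 ≈ -1.1617)
B(z, Z) = Z + 6*z (B(z, Z) = Z + z*6 = Z + 6*z)
B(H(5), b) - 1*22505 = (-194/167 + 6*((½)/5)) - 1*22505 = (-194/167 + 6*((½)*(⅕))) - 22505 = (-194/167 + 6*(⅒)) - 22505 = (-194/167 + ⅗) - 22505 = -469/835 - 22505 = -18792144/835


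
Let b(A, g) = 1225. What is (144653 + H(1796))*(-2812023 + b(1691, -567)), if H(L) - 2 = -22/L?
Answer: -182561581666421/449 ≈ -4.0660e+11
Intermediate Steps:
H(L) = 2 - 22/L
(144653 + H(1796))*(-2812023 + b(1691, -567)) = (144653 + (2 - 22/1796))*(-2812023 + 1225) = (144653 + (2 - 22*1/1796))*(-2810798) = (144653 + (2 - 11/898))*(-2810798) = (144653 + 1785/898)*(-2810798) = (129900179/898)*(-2810798) = -182561581666421/449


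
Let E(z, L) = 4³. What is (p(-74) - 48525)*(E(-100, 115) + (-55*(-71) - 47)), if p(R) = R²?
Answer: -168838178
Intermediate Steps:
E(z, L) = 64
(p(-74) - 48525)*(E(-100, 115) + (-55*(-71) - 47)) = ((-74)² - 48525)*(64 + (-55*(-71) - 47)) = (5476 - 48525)*(64 + (3905 - 47)) = -43049*(64 + 3858) = -43049*3922 = -168838178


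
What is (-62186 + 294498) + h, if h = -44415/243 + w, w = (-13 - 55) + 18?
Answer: 2088713/9 ≈ 2.3208e+5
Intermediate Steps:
w = -50 (w = -68 + 18 = -50)
h = -2095/9 (h = -44415/243 - 50 = -235*7/9 - 50 = -1645/9 - 50 = -2095/9 ≈ -232.78)
(-62186 + 294498) + h = (-62186 + 294498) - 2095/9 = 232312 - 2095/9 = 2088713/9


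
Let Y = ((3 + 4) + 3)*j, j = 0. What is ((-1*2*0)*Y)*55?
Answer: 0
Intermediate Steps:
Y = 0 (Y = ((3 + 4) + 3)*0 = (7 + 3)*0 = 10*0 = 0)
((-1*2*0)*Y)*55 = ((-1*2*0)*0)*55 = (-2*0*0)*55 = (0*0)*55 = 0*55 = 0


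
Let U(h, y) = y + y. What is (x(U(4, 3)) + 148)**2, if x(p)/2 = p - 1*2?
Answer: 24336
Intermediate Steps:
U(h, y) = 2*y
x(p) = -4 + 2*p (x(p) = 2*(p - 1*2) = 2*(p - 2) = 2*(-2 + p) = -4 + 2*p)
(x(U(4, 3)) + 148)**2 = ((-4 + 2*(2*3)) + 148)**2 = ((-4 + 2*6) + 148)**2 = ((-4 + 12) + 148)**2 = (8 + 148)**2 = 156**2 = 24336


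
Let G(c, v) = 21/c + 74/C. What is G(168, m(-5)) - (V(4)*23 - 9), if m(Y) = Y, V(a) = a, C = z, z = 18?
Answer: -5671/72 ≈ -78.764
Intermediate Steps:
C = 18
G(c, v) = 37/9 + 21/c (G(c, v) = 21/c + 74/18 = 21/c + 74*(1/18) = 21/c + 37/9 = 37/9 + 21/c)
G(168, m(-5)) - (V(4)*23 - 9) = (37/9 + 21/168) - (4*23 - 9) = (37/9 + 21*(1/168)) - (92 - 9) = (37/9 + ⅛) - 1*83 = 305/72 - 83 = -5671/72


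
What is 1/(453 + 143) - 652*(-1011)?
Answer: 392866513/596 ≈ 6.5917e+5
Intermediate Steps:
1/(453 + 143) - 652*(-1011) = 1/596 + 659172 = 392866513/596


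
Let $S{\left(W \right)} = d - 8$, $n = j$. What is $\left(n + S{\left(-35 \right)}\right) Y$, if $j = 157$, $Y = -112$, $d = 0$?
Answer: $-16688$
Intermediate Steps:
$n = 157$
$S{\left(W \right)} = -8$ ($S{\left(W \right)} = 0 - 8 = -8$)
$\left(n + S{\left(-35 \right)}\right) Y = \left(157 - 8\right) \left(-112\right) = 149 \left(-112\right) = -16688$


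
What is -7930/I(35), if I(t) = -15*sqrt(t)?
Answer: 1586*sqrt(35)/105 ≈ 89.361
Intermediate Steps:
-7930/I(35) = -7930*(-sqrt(35)/525) = -(-1586)*sqrt(35)/105 = 1586*sqrt(35)/105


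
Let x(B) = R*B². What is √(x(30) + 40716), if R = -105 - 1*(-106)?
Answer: 204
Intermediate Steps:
R = 1 (R = -105 + 106 = 1)
x(B) = B² (x(B) = 1*B² = B²)
√(x(30) + 40716) = √(30² + 40716) = √(900 + 40716) = √41616 = 204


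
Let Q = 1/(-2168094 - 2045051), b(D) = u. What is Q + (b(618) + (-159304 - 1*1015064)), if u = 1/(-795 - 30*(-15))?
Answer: -341397004890538/290707005 ≈ -1.1744e+6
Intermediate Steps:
u = -1/345 (u = 1/(-795 + 450) = 1/(-345) = -1/345 ≈ -0.0028986)
b(D) = -1/345
Q = -1/4213145 (Q = 1/(-4213145) = -1/4213145 ≈ -2.3735e-7)
Q + (b(618) + (-159304 - 1*1015064)) = -1/4213145 + (-1/345 + (-159304 - 1*1015064)) = -1/4213145 + (-1/345 + (-159304 - 1015064)) = -1/4213145 + (-1/345 - 1174368) = -1/4213145 - 405156961/345 = -341397004890538/290707005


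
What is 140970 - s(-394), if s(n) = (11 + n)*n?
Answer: -9932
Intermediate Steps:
s(n) = n*(11 + n)
140970 - s(-394) = 140970 - (-394)*(11 - 394) = 140970 - (-394)*(-383) = 140970 - 1*150902 = 140970 - 150902 = -9932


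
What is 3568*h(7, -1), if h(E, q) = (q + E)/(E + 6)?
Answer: 21408/13 ≈ 1646.8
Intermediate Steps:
h(E, q) = (E + q)/(6 + E)
3568*h(7, -1) = 3568*((7 - 1)/(6 + 7)) = 3568*(6/13) = 21408/13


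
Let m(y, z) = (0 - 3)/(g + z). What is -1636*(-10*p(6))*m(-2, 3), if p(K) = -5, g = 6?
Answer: 81800/3 ≈ 27267.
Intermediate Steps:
m(y, z) = -3/(6 + z) (m(y, z) = (0 - 3)/(6 + z) = -3/(6 + z))
-1636*(-10*p(6))*m(-2, 3) = -1636*(-10*(-5))*(-3/(6 + 3)) = -1636*50*(-3/9) = -1636*50*(-3*1/9) = -1636*50*(-1/3) = -1636*(-50)/3 = -1*(-81800/3) = 81800/3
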